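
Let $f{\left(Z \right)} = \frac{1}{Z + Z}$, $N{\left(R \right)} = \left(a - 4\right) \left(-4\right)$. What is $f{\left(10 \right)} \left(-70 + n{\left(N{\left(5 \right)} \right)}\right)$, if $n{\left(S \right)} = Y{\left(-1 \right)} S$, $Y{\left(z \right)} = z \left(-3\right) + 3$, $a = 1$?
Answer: $\frac{1}{10} \approx 0.1$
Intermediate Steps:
$N{\left(R \right)} = 12$ ($N{\left(R \right)} = \left(1 - 4\right) \left(-4\right) = \left(-3\right) \left(-4\right) = 12$)
$f{\left(Z \right)} = \frac{1}{2 Z}$
$Y{\left(z \right)} = 3 - 3 z$ ($Y{\left(z \right)} = - 3 z + 3 = 3 - 3 z$)
$n{\left(S \right)} = 6 S$ ($n{\left(S \right)} = \left(3 - -3\right) S = \left(3 + 3\right) S = 6 S$)
$f{\left(10 \right)} \left(-70 + n{\left(N{\left(5 \right)} \right)}\right) = \frac{1}{2 \cdot 10} \left(-70 + 6 \cdot 12\right) = \frac{1}{2} \cdot \frac{1}{10} \left(-70 + 72\right) = \frac{1}{20} \cdot 2 = \frac{1}{10}$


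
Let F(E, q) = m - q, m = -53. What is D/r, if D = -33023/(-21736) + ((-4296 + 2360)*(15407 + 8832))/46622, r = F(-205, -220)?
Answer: -509229619919/84616878632 ≈ -6.0181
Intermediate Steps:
F(E, q) = -53 - q
r = 167 (r = -53 - 1*(-220) = -53 + 220 = 167)
D = -509229619919/506687896 (D = -33023*(-1/21736) - 1936*24239*(1/46622) = 33023/21736 - 46926704*1/46622 = 33023/21736 - 23463352/23311 = -509229619919/506687896 ≈ -1005.0)
D/r = -509229619919/506687896/167 = -509229619919/506687896*1/167 = -509229619919/84616878632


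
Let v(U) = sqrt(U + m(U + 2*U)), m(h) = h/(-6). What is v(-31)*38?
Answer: 19*I*sqrt(62) ≈ 149.61*I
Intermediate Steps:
m(h) = -h/6 (m(h) = h*(-1/6) = -h/6)
v(U) = sqrt(2)*sqrt(U)/2 (v(U) = sqrt(U - (U + 2*U)/6) = sqrt(U - U/2) = sqrt(U/2) = sqrt(2)*sqrt(U)/2)
v(-31)*38 = (sqrt(2)*sqrt(-31)/2)*38 = (sqrt(2)*(I*sqrt(31))/2)*38 = (I*sqrt(62)/2)*38 = 19*I*sqrt(62)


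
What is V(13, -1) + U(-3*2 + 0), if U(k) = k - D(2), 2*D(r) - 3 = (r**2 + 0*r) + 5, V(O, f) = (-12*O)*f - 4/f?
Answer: 148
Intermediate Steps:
V(O, f) = -4/f - 12*O*f (V(O, f) = -12*O*f - 4/f = -4/f - 12*O*f)
D(r) = 4 + r**2/2 (D(r) = 3/2 + ((r**2 + 0*r) + 5)/2 = 3/2 + ((r**2 + 0) + 5)/2 = 3/2 + (r**2 + 5)/2 = 3/2 + (5 + r**2)/2 = 3/2 + (5/2 + r**2/2) = 4 + r**2/2)
U(k) = -6 + k (U(k) = k - (4 + (1/2)*2**2) = k - (4 + (1/2)*4) = k - (4 + 2) = k - 1*6 = k - 6 = -6 + k)
V(13, -1) + U(-3*2 + 0) = (-4/(-1) - 12*13*(-1)) + (-6 + (-3*2 + 0)) = (-4*(-1) + 156) + (-6 + (-6 + 0)) = (4 + 156) + (-6 - 6) = 160 - 12 = 148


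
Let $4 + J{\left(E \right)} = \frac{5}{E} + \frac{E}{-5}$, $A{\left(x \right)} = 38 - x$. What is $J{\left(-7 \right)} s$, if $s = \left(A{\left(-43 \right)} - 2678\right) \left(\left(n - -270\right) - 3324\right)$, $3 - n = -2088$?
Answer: $- \frac{41443668}{5} \approx -8.2887 \cdot 10^{6}$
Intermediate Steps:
$n = 2091$ ($n = 3 - -2088 = 3 + 2088 = 2091$)
$s = 2500911$ ($s = \left(\left(38 - -43\right) - 2678\right) \left(\left(2091 - -270\right) - 3324\right) = \left(\left(38 + 43\right) - 2678\right) \left(\left(2091 + 270\right) - 3324\right) = \left(81 - 2678\right) \left(2361 - 3324\right) = \left(-2597\right) \left(-963\right) = 2500911$)
$J{\left(E \right)} = -4 + \frac{5}{E} - \frac{E}{5}$ ($J{\left(E \right)} = -4 + \left(\frac{5}{E} + \frac{E}{-5}\right) = -4 + \left(\frac{5}{E} + E \left(- \frac{1}{5}\right)\right) = -4 - \left(- \frac{5}{E} + \frac{E}{5}\right) = -4 + \frac{5}{E} - \frac{E}{5}$)
$J{\left(-7 \right)} s = \left(-4 + \frac{5}{-7} - - \frac{7}{5}\right) 2500911 = \left(-4 + 5 \left(- \frac{1}{7}\right) + \frac{7}{5}\right) 2500911 = \left(-4 - \frac{5}{7} + \frac{7}{5}\right) 2500911 = \left(- \frac{116}{35}\right) 2500911 = - \frac{41443668}{5}$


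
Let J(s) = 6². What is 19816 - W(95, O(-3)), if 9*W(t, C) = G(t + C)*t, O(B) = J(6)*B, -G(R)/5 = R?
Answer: 172169/9 ≈ 19130.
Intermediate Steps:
G(R) = -5*R
J(s) = 36
O(B) = 36*B
W(t, C) = t*(-5*C - 5*t)/9 (W(t, C) = ((-5*(t + C))*t)/9 = ((-5*(C + t))*t)/9 = ((-5*C - 5*t)*t)/9 = (t*(-5*C - 5*t))/9 = t*(-5*C - 5*t)/9)
19816 - W(95, O(-3)) = 19816 - 5*95*(-36*(-3) - 1*95)/9 = 19816 - 5*95*(-1*(-108) - 95)/9 = 19816 - 5*95*(108 - 95)/9 = 19816 - 5*95*13/9 = 19816 - 1*6175/9 = 19816 - 6175/9 = 172169/9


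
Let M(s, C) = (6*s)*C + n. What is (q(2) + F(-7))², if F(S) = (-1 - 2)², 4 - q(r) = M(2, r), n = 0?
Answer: 121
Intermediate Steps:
M(s, C) = 6*C*s (M(s, C) = (6*s)*C + 0 = 6*C*s + 0 = 6*C*s)
q(r) = 4 - 12*r (q(r) = 4 - 6*r*2 = 4 - 12*r)
F(S) = 9 (F(S) = (-3)² = 9)
(q(2) + F(-7))² = ((4 - 12*2) + 9)² = ((4 - 24) + 9)² = (-20 + 9)² = (-11)² = 121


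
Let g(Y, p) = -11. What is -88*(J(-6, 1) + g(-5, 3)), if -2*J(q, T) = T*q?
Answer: 704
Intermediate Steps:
J(q, T) = -T*q/2
-88*(J(-6, 1) + g(-5, 3)) = -88*(-½*1*(-6) - 11) = -88*(3 - 11) = -88*(-8) = 704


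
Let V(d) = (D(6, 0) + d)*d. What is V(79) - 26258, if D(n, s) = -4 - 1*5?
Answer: -20728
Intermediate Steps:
D(n, s) = -9 (D(n, s) = -4 - 5 = -9)
V(d) = d*(-9 + d) (V(d) = (-9 + d)*d = d*(-9 + d))
V(79) - 26258 = 79*(-9 + 79) - 26258 = 79*70 - 26258 = 5530 - 26258 = -20728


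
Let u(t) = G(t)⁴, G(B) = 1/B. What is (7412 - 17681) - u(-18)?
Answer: -1077998545/104976 ≈ -10269.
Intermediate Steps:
u(t) = t⁻⁴ (u(t) = (1/t)⁴ = t⁻⁴)
(7412 - 17681) - u(-18) = (7412 - 17681) - 1/(-18)⁴ = -10269 - 1*1/104976 = -10269 - 1/104976 = -1077998545/104976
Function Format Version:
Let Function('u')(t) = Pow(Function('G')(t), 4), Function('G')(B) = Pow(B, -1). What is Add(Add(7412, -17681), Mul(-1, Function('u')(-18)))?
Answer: Rational(-1077998545, 104976) ≈ -10269.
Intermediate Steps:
Function('u')(t) = Pow(t, -4) (Function('u')(t) = Pow(Pow(t, -1), 4) = Pow(t, -4))
Add(Add(7412, -17681), Mul(-1, Function('u')(-18))) = Add(Add(7412, -17681), Mul(-1, Pow(-18, -4))) = Add(-10269, Mul(-1, Rational(1, 104976))) = Add(-10269, Rational(-1, 104976)) = Rational(-1077998545, 104976)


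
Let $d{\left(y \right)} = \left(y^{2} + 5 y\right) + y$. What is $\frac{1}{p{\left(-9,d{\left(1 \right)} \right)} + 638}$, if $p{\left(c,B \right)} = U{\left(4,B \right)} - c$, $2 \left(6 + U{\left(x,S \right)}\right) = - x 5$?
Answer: $\frac{1}{631} \approx 0.0015848$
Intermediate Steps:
$d{\left(y \right)} = y^{2} + 6 y$
$U{\left(x,S \right)} = -6 - \frac{5 x}{2}$ ($U{\left(x,S \right)} = -6 + \frac{\left(-1\right) x 5}{2} = -6 + \frac{\left(-1\right) 5 x}{2} = -6 + \frac{\left(-5\right) x}{2} = -6 - \frac{5 x}{2}$)
$p{\left(c,B \right)} = -16 - c$ ($p{\left(c,B \right)} = \left(-6 - 10\right) - c = -16 - c$)
$\frac{1}{p{\left(-9,d{\left(1 \right)} \right)} + 638} = \frac{1}{\left(-16 - -9\right) + 638} = \frac{1}{\left(-16 + 9\right) + 638} = \frac{1}{-7 + 638} = \frac{1}{631}$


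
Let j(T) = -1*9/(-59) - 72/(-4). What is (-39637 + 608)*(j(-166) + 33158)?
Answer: -76395091397/59 ≈ -1.2948e+9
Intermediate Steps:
j(T) = 1071/59 (j(T) = -9*(-1/59) - 72*(-1/4) = 9/59 + 18 = 1071/59)
(-39637 + 608)*(j(-166) + 33158) = (-39637 + 608)*(1071/59 + 33158) = -39029*1957393/59 = -76395091397/59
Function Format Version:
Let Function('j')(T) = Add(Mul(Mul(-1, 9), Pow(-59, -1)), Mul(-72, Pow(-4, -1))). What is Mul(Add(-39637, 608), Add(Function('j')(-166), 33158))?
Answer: Rational(-76395091397, 59) ≈ -1.2948e+9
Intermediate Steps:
Function('j')(T) = Rational(1071, 59) (Function('j')(T) = Add(Mul(-9, Rational(-1, 59)), Mul(-72, Rational(-1, 4))) = Add(Rational(9, 59), 18) = Rational(1071, 59))
Mul(Add(-39637, 608), Add(Function('j')(-166), 33158)) = Mul(Add(-39637, 608), Add(Rational(1071, 59), 33158)) = Mul(-39029, Rational(1957393, 59)) = Rational(-76395091397, 59)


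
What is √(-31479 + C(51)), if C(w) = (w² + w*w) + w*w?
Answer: 2*I*√5919 ≈ 153.87*I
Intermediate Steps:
C(w) = 3*w² (C(w) = (w² + w²) + w² = 2*w² + w² = 3*w²)
√(-31479 + C(51)) = √(-31479 + 3*51²) = √(-31479 + 3*2601) = √(-31479 + 7803) = √(-23676) = 2*I*√5919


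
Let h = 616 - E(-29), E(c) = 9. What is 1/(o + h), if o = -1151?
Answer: -1/544 ≈ -0.0018382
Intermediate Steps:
h = 607 (h = 616 - 1*9 = 616 - 9 = 607)
1/(o + h) = 1/(-1151 + 607) = 1/(-544) = -1/544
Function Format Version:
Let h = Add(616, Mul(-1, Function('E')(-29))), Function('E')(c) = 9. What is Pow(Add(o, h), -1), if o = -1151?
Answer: Rational(-1, 544) ≈ -0.0018382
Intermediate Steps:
h = 607 (h = Add(616, Mul(-1, 9)) = Add(616, -9) = 607)
Pow(Add(o, h), -1) = Pow(Add(-1151, 607), -1) = Pow(-544, -1) = Rational(-1, 544)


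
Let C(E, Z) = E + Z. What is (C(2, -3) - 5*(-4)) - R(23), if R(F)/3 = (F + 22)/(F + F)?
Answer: 739/46 ≈ 16.065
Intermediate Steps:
R(F) = 3*(22 + F)/(2*F) (R(F) = 3*((F + 22)/(F + F)) = 3*((22 + F)/((2*F))) = 3*((1/(2*F))*(22 + F)) = 3*((22 + F)/(2*F)) = 3*(22 + F)/(2*F))
(C(2, -3) - 5*(-4)) - R(23) = ((2 - 3) - 5*(-4)) - (3/2 + 33/23) = (-1 + 20) - (3/2 + 33*(1/23)) = 19 - (3/2 + 33/23) = 19 - 1*135/46 = 19 - 135/46 = 739/46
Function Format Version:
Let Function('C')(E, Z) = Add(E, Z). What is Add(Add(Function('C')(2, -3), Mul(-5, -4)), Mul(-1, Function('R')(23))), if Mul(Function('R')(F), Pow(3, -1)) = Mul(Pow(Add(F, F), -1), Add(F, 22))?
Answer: Rational(739, 46) ≈ 16.065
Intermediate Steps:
Function('R')(F) = Mul(Rational(3, 2), Pow(F, -1), Add(22, F)) (Function('R')(F) = Mul(3, Mul(Pow(Add(F, F), -1), Add(F, 22))) = Mul(3, Mul(Pow(Mul(2, F), -1), Add(22, F))) = Mul(3, Mul(Mul(Rational(1, 2), Pow(F, -1)), Add(22, F))) = Mul(3, Mul(Rational(1, 2), Pow(F, -1), Add(22, F))) = Mul(Rational(3, 2), Pow(F, -1), Add(22, F)))
Add(Add(Function('C')(2, -3), Mul(-5, -4)), Mul(-1, Function('R')(23))) = Add(Add(Add(2, -3), Mul(-5, -4)), Mul(-1, Add(Rational(3, 2), Mul(33, Pow(23, -1))))) = Add(Add(-1, 20), Mul(-1, Add(Rational(3, 2), Mul(33, Rational(1, 23))))) = Add(19, Mul(-1, Add(Rational(3, 2), Rational(33, 23)))) = Add(19, Mul(-1, Rational(135, 46))) = Add(19, Rational(-135, 46)) = Rational(739, 46)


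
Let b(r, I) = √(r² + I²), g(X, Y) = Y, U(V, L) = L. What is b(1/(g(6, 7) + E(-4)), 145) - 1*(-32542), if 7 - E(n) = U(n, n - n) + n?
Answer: 32542 + √6812101/18 ≈ 32687.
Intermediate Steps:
E(n) = 7 - n (E(n) = 7 - ((n - n) + n) = 7 - (0 + n) = 7 - n)
b(r, I) = √(I² + r²)
b(1/(g(6, 7) + E(-4)), 145) - 1*(-32542) = √(145² + (1/(7 + (7 - 1*(-4))))²) - 1*(-32542) = √(21025 + (1/(7 + (7 + 4)))²) + 32542 = √(21025 + (1/(7 + 11))²) + 32542 = √(21025 + (1/18)²) + 32542 = √(21025 + 1/324) + 32542 = √(6812101/324) + 32542 = √6812101/18 + 32542 = 32542 + √6812101/18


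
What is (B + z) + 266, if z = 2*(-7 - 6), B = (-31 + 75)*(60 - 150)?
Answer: -3720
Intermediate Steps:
B = -3960 (B = 44*(-90) = -3960)
z = -26 (z = 2*(-13) = -26)
(B + z) + 266 = (-3960 - 26) + 266 = -3986 + 266 = -3720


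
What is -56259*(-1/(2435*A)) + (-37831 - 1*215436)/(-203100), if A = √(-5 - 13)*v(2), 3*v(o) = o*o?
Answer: 253267/203100 - 56259*I*√2/19480 ≈ 1.247 - 4.0843*I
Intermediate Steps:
v(o) = o²/3 (v(o) = (o*o)/3 = o²/3)
A = 4*I*√2 (A = √(-5 - 13)*((⅓)*2²) = √(-18)*((⅓)*4) = (3*I*√2)*(4/3) = 4*I*√2 ≈ 5.6569*I)
-56259*(-1/(2435*A)) + (-37831 - 1*215436)/(-203100) = -56259*I*√2/19480 + (-37831 - 1*215436)/(-203100) = -56259*I*√2/19480 + (-37831 - 215436)*(-1/203100) = -56259*I*√2/19480 - 253267*(-1/203100) = -56259*I*√2/19480 + 253267/203100 = 253267/203100 - 56259*I*√2/19480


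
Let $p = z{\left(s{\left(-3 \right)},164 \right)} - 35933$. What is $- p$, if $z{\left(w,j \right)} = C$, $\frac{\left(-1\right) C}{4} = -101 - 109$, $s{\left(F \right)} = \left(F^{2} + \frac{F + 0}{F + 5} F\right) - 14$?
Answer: $35093$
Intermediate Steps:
$s{\left(F \right)} = -14 + F^{2} + \frac{F^{2}}{5 + F}$ ($s{\left(F \right)} = \left(F^{2} + \frac{F}{5 + F} F\right) - 14 = \left(F^{2} + \frac{F^{2}}{5 + F}\right) - 14 = -14 + F^{2} + \frac{F^{2}}{5 + F}$)
$C = 840$ ($C = - 4 \left(-101 - 109\right) = \left(-4\right) \left(-210\right) = 840$)
$z{\left(w,j \right)} = 840$
$p = -35093$ ($p = 840 - 35933 = -35093$)
$- p = \left(-1\right) \left(-35093\right) = 35093$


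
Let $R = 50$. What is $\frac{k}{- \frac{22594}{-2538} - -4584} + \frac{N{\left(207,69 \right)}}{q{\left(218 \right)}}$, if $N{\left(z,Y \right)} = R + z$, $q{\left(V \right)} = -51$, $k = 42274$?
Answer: $\frac{1238034005}{297248043} \approx 4.165$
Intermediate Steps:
$N{\left(z,Y \right)} = 50 + z$
$\frac{k}{- \frac{22594}{-2538} - -4584} + \frac{N{\left(207,69 \right)}}{q{\left(218 \right)}} = \frac{42274}{- \frac{22594}{-2538} - -4584} + \frac{50 + 207}{-51} = \frac{42274}{\left(-22594\right) \left(- \frac{1}{2538}\right) + 4584} + 257 \left(- \frac{1}{51}\right) = \frac{42274}{\frac{11297}{1269} + 4584} - \frac{257}{51} = \frac{42274}{\frac{5828393}{1269}} - \frac{257}{51} = 42274 \cdot \frac{1269}{5828393} - \frac{257}{51} = \frac{53645706}{5828393} - \frac{257}{51} = \frac{1238034005}{297248043}$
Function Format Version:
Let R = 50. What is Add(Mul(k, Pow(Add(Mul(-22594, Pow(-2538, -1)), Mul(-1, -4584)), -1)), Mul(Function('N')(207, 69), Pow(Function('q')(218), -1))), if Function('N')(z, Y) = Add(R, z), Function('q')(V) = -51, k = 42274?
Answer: Rational(1238034005, 297248043) ≈ 4.1650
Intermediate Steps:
Function('N')(z, Y) = Add(50, z)
Add(Mul(k, Pow(Add(Mul(-22594, Pow(-2538, -1)), Mul(-1, -4584)), -1)), Mul(Function('N')(207, 69), Pow(Function('q')(218), -1))) = Add(Mul(42274, Pow(Add(Mul(-22594, Pow(-2538, -1)), Mul(-1, -4584)), -1)), Mul(Add(50, 207), Pow(-51, -1))) = Add(Mul(42274, Pow(Add(Mul(-22594, Rational(-1, 2538)), 4584), -1)), Mul(257, Rational(-1, 51))) = Add(Mul(42274, Pow(Add(Rational(11297, 1269), 4584), -1)), Rational(-257, 51)) = Add(Mul(42274, Pow(Rational(5828393, 1269), -1)), Rational(-257, 51)) = Add(Mul(42274, Rational(1269, 5828393)), Rational(-257, 51)) = Add(Rational(53645706, 5828393), Rational(-257, 51)) = Rational(1238034005, 297248043)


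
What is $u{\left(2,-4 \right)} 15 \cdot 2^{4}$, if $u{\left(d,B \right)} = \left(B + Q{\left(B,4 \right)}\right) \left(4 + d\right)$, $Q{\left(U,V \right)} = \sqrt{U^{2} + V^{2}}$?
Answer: $-5760 + 5760 \sqrt{2} \approx 2385.9$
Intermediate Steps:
$u{\left(d,B \right)} = \left(4 + d\right) \left(B + \sqrt{16 + B^{2}}\right)$ ($u{\left(d,B \right)} = \left(B + \sqrt{B^{2} + 4^{2}}\right) \left(4 + d\right) = \left(B + \sqrt{B^{2} + 16}\right) \left(4 + d\right) = \left(B + \sqrt{16 + B^{2}}\right) \left(4 + d\right) = \left(4 + d\right) \left(B + \sqrt{16 + B^{2}}\right)$)
$u{\left(2,-4 \right)} 15 \cdot 2^{4} = \left(4 \left(-4\right) + 4 \sqrt{16 + \left(-4\right)^{2}} - 8 + 2 \sqrt{16 + \left(-4\right)^{2}}\right) 15 \cdot 2^{4} = \left(-16 + 4 \sqrt{16 + 16} - 8 + 2 \sqrt{16 + 16}\right) 15 \cdot 16 = \left(-16 + 4 \sqrt{32} - 8 + 2 \sqrt{32}\right) 15 \cdot 16 = \left(-16 + 4 \cdot 4 \sqrt{2} - 8 + 2 \cdot 4 \sqrt{2}\right) 15 \cdot 16 = \left(-16 + 16 \sqrt{2} - 8 + 8 \sqrt{2}\right) 15 \cdot 16 = \left(-24 + 24 \sqrt{2}\right) 15 \cdot 16 = \left(-360 + 360 \sqrt{2}\right) 16 = -5760 + 5760 \sqrt{2}$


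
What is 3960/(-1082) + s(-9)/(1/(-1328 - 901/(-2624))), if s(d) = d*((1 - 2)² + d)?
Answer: -16963130439/177448 ≈ -95595.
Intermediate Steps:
s(d) = d*(1 + d) (s(d) = d*((-1)² + d) = d*(1 + d))
3960/(-1082) + s(-9)/(1/(-1328 - 901/(-2624))) = 3960/(-1082) + (-9*(1 - 9))/(1/(-1328 - 901/(-2624))) = 3960*(-1/1082) + (-9*(-8))/(1/(-1328 - 901*(-1/2624))) = -1980/541 + 72/(1/(-1328 + 901/2624)) = -1980/541 + 72/(1/(-3483771/2624)) = -1980/541 + 72/(-2624/3483771) = -1980/541 + 72*(-3483771/2624) = -1980/541 - 31353939/328 = -16963130439/177448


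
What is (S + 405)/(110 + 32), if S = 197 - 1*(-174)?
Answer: 388/71 ≈ 5.4648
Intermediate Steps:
S = 371 (S = 197 + 174 = 371)
(S + 405)/(110 + 32) = (371 + 405)/(110 + 32) = 776/142 = 776*(1/142) = 388/71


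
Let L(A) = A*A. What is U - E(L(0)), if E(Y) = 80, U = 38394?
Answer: 38314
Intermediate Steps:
L(A) = A**2
U - E(L(0)) = 38394 - 1*80 = 38394 - 80 = 38314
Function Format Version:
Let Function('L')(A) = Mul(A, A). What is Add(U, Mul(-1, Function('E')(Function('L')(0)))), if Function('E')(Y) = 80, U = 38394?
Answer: 38314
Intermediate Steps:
Function('L')(A) = Pow(A, 2)
Add(U, Mul(-1, Function('E')(Function('L')(0)))) = Add(38394, Mul(-1, 80)) = Add(38394, -80) = 38314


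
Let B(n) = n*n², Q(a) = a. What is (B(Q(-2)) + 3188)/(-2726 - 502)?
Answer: -265/269 ≈ -0.98513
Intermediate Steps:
B(n) = n³
(B(Q(-2)) + 3188)/(-2726 - 502) = ((-2)³ + 3188)/(-2726 - 502) = (-8 + 3188)/(-3228) = 3180*(-1/3228) = -265/269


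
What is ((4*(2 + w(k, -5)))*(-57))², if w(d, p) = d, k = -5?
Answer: 467856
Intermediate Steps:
((4*(2 + w(k, -5)))*(-57))² = ((4*(2 - 5))*(-57))² = ((4*(-3))*(-57))² = (-12*(-57))² = 684² = 467856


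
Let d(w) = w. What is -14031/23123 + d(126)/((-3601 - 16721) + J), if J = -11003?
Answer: -63204939/103475425 ≈ -0.61082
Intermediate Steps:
-14031/23123 + d(126)/((-3601 - 16721) + J) = -14031/23123 + 126/((-3601 - 16721) - 11003) = -14031*1/23123 + 126/(-20322 - 11003) = -14031/23123 + 126/(-31325) = -14031/23123 + 126*(-1/31325) = -14031/23123 - 18/4475 = -63204939/103475425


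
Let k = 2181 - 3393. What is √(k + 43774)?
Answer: √42562 ≈ 206.31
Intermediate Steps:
k = -1212
√(k + 43774) = √(-1212 + 43774) = √42562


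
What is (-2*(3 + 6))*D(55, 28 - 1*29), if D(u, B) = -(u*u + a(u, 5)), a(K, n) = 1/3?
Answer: 54456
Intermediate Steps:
a(K, n) = ⅓
D(u, B) = -⅓ - u² (D(u, B) = -(u*u + ⅓) = -(u² + ⅓) = -(⅓ + u²) = -⅓ - u²)
(-2*(3 + 6))*D(55, 28 - 1*29) = (-2*(3 + 6))*(-⅓ - 1*55²) = (-2*9)*(-⅓ - 1*3025) = -18*(-⅓ - 3025) = -18*(-9076/3) = 54456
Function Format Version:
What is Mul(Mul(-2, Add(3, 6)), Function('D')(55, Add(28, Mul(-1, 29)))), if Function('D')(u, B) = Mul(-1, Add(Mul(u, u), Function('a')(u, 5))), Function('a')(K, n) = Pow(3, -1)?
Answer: 54456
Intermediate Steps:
Function('a')(K, n) = Rational(1, 3)
Function('D')(u, B) = Add(Rational(-1, 3), Mul(-1, Pow(u, 2))) (Function('D')(u, B) = Mul(-1, Add(Mul(u, u), Rational(1, 3))) = Mul(-1, Add(Pow(u, 2), Rational(1, 3))) = Mul(-1, Add(Rational(1, 3), Pow(u, 2))) = Add(Rational(-1, 3), Mul(-1, Pow(u, 2))))
Mul(Mul(-2, Add(3, 6)), Function('D')(55, Add(28, Mul(-1, 29)))) = Mul(Mul(-2, Add(3, 6)), Add(Rational(-1, 3), Mul(-1, Pow(55, 2)))) = Mul(Mul(-2, 9), Add(Rational(-1, 3), Mul(-1, 3025))) = Mul(-18, Add(Rational(-1, 3), -3025)) = Mul(-18, Rational(-9076, 3)) = 54456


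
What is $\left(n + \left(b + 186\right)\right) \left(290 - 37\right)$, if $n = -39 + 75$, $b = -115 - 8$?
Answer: $25047$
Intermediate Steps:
$b = -123$ ($b = -115 - 8 = -123$)
$n = 36$
$\left(n + \left(b + 186\right)\right) \left(290 - 37\right) = \left(36 + \left(-123 + 186\right)\right) \left(290 - 37\right) = \left(36 + 63\right) 253 = 99 \cdot 253 = 25047$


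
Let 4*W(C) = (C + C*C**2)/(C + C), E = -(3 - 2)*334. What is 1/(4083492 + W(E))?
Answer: 8/32779493 ≈ 2.4406e-7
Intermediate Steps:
E = -334 (E = -1*1*334 = -1*334 = -334)
W(C) = (C + C**3)/(8*C) (W(C) = ((C + C*C**2)/(C + C))/4 = ((C + C**3)/((2*C)))/4 = ((C + C**3)*(1/(2*C)))/4 = ((C + C**3)/(2*C))/4 = (C + C**3)/(8*C))
1/(4083492 + W(E)) = 1/(4083492 + (1/8 + (1/8)*(-334)**2)) = 1/(4083492 + (1/8 + (1/8)*111556)) = 1/(4083492 + (1/8 + 27889/2)) = 1/(4083492 + 111557/8) = 1/(32779493/8) = 8/32779493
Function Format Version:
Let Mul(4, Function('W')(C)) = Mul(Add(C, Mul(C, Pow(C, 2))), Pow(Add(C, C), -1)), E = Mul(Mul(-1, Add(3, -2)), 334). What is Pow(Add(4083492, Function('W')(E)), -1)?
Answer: Rational(8, 32779493) ≈ 2.4406e-7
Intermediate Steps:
E = -334 (E = Mul(Mul(-1, 1), 334) = Mul(-1, 334) = -334)
Function('W')(C) = Mul(Rational(1, 8), Pow(C, -1), Add(C, Pow(C, 3))) (Function('W')(C) = Mul(Rational(1, 4), Mul(Add(C, Mul(C, Pow(C, 2))), Pow(Add(C, C), -1))) = Mul(Rational(1, 4), Mul(Add(C, Pow(C, 3)), Pow(Mul(2, C), -1))) = Mul(Rational(1, 4), Mul(Add(C, Pow(C, 3)), Mul(Rational(1, 2), Pow(C, -1)))) = Mul(Rational(1, 4), Mul(Rational(1, 2), Pow(C, -1), Add(C, Pow(C, 3)))) = Mul(Rational(1, 8), Pow(C, -1), Add(C, Pow(C, 3))))
Pow(Add(4083492, Function('W')(E)), -1) = Pow(Add(4083492, Add(Rational(1, 8), Mul(Rational(1, 8), Pow(-334, 2)))), -1) = Pow(Add(4083492, Add(Rational(1, 8), Mul(Rational(1, 8), 111556))), -1) = Pow(Add(4083492, Add(Rational(1, 8), Rational(27889, 2))), -1) = Pow(Add(4083492, Rational(111557, 8)), -1) = Pow(Rational(32779493, 8), -1) = Rational(8, 32779493)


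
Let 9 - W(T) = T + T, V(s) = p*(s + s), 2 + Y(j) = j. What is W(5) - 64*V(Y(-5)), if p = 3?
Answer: 2687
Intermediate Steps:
Y(j) = -2 + j
V(s) = 6*s (V(s) = 3*(s + s) = 3*(2*s) = 6*s)
W(T) = 9 - 2*T (W(T) = 9 - (T + T) = 9 - 2*T)
W(5) - 64*V(Y(-5)) = (9 - 2*5) - 384*(-2 - 5) = (9 - 10) - 384*(-7) = -1 - 64*(-42) = -1 + 2688 = 2687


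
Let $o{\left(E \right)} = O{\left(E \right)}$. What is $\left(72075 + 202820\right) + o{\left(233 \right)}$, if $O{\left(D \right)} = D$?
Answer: $275128$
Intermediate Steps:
$o{\left(E \right)} = E$
$\left(72075 + 202820\right) + o{\left(233 \right)} = \left(72075 + 202820\right) + 233 = 274895 + 233 = 275128$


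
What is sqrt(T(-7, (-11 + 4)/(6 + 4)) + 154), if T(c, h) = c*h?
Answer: sqrt(15890)/10 ≈ 12.606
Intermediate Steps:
sqrt(T(-7, (-11 + 4)/(6 + 4)) + 154) = sqrt(-7*(-11 + 4)/(6 + 4) + 154) = sqrt(-(-49)/10 + 154) = sqrt(-7*(-7/10) + 154) = sqrt(49/10 + 154) = sqrt(1589/10) = sqrt(15890)/10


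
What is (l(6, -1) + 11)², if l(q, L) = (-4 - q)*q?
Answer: 2401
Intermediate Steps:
l(q, L) = q*(-4 - q)
(l(6, -1) + 11)² = (-1*6*(4 + 6) + 11)² = (-1*6*10 + 11)² = (-60 + 11)² = (-49)² = 2401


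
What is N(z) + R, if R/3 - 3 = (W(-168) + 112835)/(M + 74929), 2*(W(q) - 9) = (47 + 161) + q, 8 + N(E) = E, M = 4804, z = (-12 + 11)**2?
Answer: 498058/79733 ≈ 6.2466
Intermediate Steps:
z = 1 (z = (-1)**2 = 1)
N(E) = -8 + E
W(q) = 113 + q/2 (W(q) = 9 + ((47 + 161) + q)/2 = 9 + (208 + q)/2 = 9 + (104 + q/2) = 113 + q/2)
R = 1056189/79733 (R = 9 + 3*(((113 + (1/2)*(-168)) + 112835)/(4804 + 74929)) = 9 + 3*(((113 - 84) + 112835)/79733) = 9 + 3*((29 + 112835)*(1/79733)) = 9 + 3*(112864*(1/79733)) = 9 + 3*(112864/79733) = 9 + 338592/79733 = 1056189/79733 ≈ 13.247)
N(z) + R = (-8 + 1) + 1056189/79733 = -7 + 1056189/79733 = 498058/79733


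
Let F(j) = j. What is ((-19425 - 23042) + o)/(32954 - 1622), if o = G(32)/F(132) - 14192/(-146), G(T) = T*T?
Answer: -102050147/75478788 ≈ -1.3520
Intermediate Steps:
G(T) = T²
o = 252856/2409 (o = 32²/132 - 14192/(-146) = 1024*(1/132) - 14192*(-1/146) = 256/33 + 7096/73 = 252856/2409 ≈ 104.96)
((-19425 - 23042) + o)/(32954 - 1622) = ((-19425 - 23042) + 252856/2409)/(32954 - 1622) = (-42467 + 252856/2409)/31332 = -102050147/2409*1/31332 = -102050147/75478788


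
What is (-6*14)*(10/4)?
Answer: -210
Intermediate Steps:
(-6*14)*(10/4) = -840/4 = -84*5/2 = -210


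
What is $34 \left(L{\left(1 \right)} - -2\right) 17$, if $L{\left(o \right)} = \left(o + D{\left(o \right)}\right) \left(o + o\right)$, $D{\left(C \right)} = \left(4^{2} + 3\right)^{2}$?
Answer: $419628$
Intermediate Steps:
$D{\left(C \right)} = 361$ ($D{\left(C \right)} = \left(16 + 3\right)^{2} = 19^{2} = 361$)
$L{\left(o \right)} = 2 o \left(361 + o\right)$ ($L{\left(o \right)} = \left(o + 361\right) \left(o + o\right) = \left(361 + o\right) 2 o = 2 o \left(361 + o\right)$)
$34 \left(L{\left(1 \right)} - -2\right) 17 = 34 \left(2 \cdot 1 \left(361 + 1\right) - -2\right) 17 = 34 \left(2 \cdot 1 \cdot 362 + 2\right) 17 = 34 \left(724 + 2\right) 17 = 34 \cdot 726 \cdot 17 = 24684 \cdot 17 = 419628$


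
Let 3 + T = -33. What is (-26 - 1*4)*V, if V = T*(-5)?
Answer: -5400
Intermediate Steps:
T = -36 (T = -3 - 33 = -36)
V = 180 (V = -36*(-5) = 180)
(-26 - 1*4)*V = (-26 - 1*4)*180 = (-26 - 4)*180 = -30*180 = -5400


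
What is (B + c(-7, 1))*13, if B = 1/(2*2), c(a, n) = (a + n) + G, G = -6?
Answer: -611/4 ≈ -152.75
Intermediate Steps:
c(a, n) = -6 + a + n (c(a, n) = (a + n) - 6 = -6 + a + n)
B = 1/4 ≈ 0.25000
(B + c(-7, 1))*13 = (1/4 + (-6 - 7 + 1))*13 = (1/4 - 12)*13 = -47/4*13 = -611/4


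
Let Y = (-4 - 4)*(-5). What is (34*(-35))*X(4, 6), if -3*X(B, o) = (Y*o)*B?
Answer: 380800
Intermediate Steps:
Y = 40 (Y = -8*(-5) = 40)
X(B, o) = -40*B*o/3 (X(B, o) = -40*o*B/3 = -40*B*o/3)
(34*(-35))*X(4, 6) = (34*(-35))*(-40/3*4*6) = -1190*(-320) = 380800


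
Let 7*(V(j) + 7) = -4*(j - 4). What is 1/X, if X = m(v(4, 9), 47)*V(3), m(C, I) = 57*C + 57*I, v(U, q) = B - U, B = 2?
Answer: -7/115425 ≈ -6.0645e-5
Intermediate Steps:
v(U, q) = 2 - U
V(j) = -33/7 - 4*j/7 (V(j) = -7 + (-4*(j - 4))/7 = -7 + (-4*(-4 + j))/7 = -7 + (16 - 4*j)/7 = -7 + (16/7 - 4*j/7) = -33/7 - 4*j/7)
X = -115425/7 (X = (57*(2 - 1*4) + 57*47)*(-33/7 - 4/7*3) = (57*(2 - 4) + 2679)*(-33/7 - 12/7) = (57*(-2) + 2679)*(-45/7) = (-114 + 2679)*(-45/7) = 2565*(-45/7) = -115425/7 ≈ -16489.)
1/X = 1/(-115425/7) = -7/115425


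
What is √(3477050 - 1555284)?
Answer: √1921766 ≈ 1386.3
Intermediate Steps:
√(3477050 - 1555284) = √1921766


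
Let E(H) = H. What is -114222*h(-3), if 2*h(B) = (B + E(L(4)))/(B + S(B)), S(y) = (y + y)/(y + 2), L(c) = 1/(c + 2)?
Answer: 323629/6 ≈ 53938.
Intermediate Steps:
L(c) = 1/(2 + c)
S(y) = 2*y/(2 + y) (S(y) = (2*y)/(2 + y) = 2*y/(2 + y))
h(B) = (⅙ + B)/(2*(B + 2*B/(2 + B))) (h(B) = ((B + 1/(2 + 4))/(B + 2*B/(2 + B)))/2 = ((B + 1/6)/(B + 2*B/(2 + B)))/2 = ((B + ⅙)/(B + 2*B/(2 + B)))/2 = ((⅙ + B)/(B + 2*B/(2 + B)))/2 = (⅙ + B)/(2*(B + 2*B/(2 + B))))
-114222*h(-3) = -19037*(1 + 6*(-3))*(2 - 3)/(2*(-3)*(4 - 3)) = -19037*(-1)*(1 - 18)*(-1)/(2*3*1) = -19037*(-1)*(-17)*(-1)/(2*3) = -114222*(-17/36) = 323629/6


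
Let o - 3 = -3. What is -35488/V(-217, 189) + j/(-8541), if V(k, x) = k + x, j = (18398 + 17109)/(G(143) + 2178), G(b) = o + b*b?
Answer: 1714577691955/1352800449 ≈ 1267.4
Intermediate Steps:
o = 0 (o = 3 - 3 = 0)
G(b) = b**2 (G(b) = 0 + b*b = 0 + b**2 = b**2)
j = 35507/22627 (j = (18398 + 17109)/(143**2 + 2178) = 35507/(20449 + 2178) = 35507/22627 ≈ 1.5692)
-35488/V(-217, 189) + j/(-8541) = -35488/(-217 + 189) + (35507/22627)/(-8541) = -35488/(-28) + (35507/22627)*(-1/8541) = -35488*(-1/28) - 35507/193257207 = 8872/7 - 35507/193257207 = 1714577691955/1352800449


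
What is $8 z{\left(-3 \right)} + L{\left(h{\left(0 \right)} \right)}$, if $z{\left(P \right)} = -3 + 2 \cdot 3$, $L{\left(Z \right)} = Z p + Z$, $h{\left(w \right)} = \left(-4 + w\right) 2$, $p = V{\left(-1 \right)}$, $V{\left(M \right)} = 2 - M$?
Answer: $-8$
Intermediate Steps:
$p = 3$ ($p = 2 - -1 = 2 + 1 = 3$)
$h{\left(w \right)} = -8 + 2 w$
$L{\left(Z \right)} = 4 Z$ ($L{\left(Z \right)} = Z 3 + Z = 3 Z + Z = 4 Z$)
$z{\left(P \right)} = 3$ ($z{\left(P \right)} = -3 + 6 = 3$)
$8 z{\left(-3 \right)} + L{\left(h{\left(0 \right)} \right)} = 8 \cdot 3 + 4 \left(-8 + 2 \cdot 0\right) = 24 + 4 \left(-8 + 0\right) = 24 + 4 \left(-8\right) = 24 - 32 = -8$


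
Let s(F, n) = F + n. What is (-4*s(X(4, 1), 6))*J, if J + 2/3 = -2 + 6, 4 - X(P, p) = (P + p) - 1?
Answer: -80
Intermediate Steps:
X(P, p) = 5 - P - p (X(P, p) = 4 - ((P + p) - 1) = 4 - (-1 + P + p) = 4 + (1 - P - p) = 5 - P - p)
J = 10/3 (J = -⅔ + (-2 + 6) = -⅔ + 4 = 10/3 ≈ 3.3333)
(-4*s(X(4, 1), 6))*J = -4*((5 - 1*4 - 1*1) + 6)*(10/3) = -4*((5 - 4 - 1) + 6)*(10/3) = -4*(0 + 6)*(10/3) = -4*6*(10/3) = -24*10/3 = -80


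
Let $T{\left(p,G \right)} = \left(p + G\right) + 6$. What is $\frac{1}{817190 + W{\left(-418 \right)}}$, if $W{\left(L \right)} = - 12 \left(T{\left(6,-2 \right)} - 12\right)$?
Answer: $\frac{1}{817214} \approx 1.2237 \cdot 10^{-6}$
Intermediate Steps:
$T{\left(p,G \right)} = 6 + G + p$ ($T{\left(p,G \right)} = \left(G + p\right) + 6 = 6 + G + p$)
$W{\left(L \right)} = 24$ ($W{\left(L \right)} = - 12 \left(\left(6 - 2 + 6\right) - 12\right) = - 12 \left(10 - 12\right) = \left(-12\right) \left(-2\right) = 24$)
$\frac{1}{817190 + W{\left(-418 \right)}} = \frac{1}{817190 + 24} = \frac{1}{817214}$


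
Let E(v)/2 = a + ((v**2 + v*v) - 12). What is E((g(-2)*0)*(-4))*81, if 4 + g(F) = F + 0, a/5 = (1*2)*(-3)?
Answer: -6804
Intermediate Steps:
a = -30 (a = 5*((1*2)*(-3)) = 5*(2*(-3)) = 5*(-6) = -30)
g(F) = -4 + F (g(F) = -4 + (F + 0) = -4 + F)
E(v) = -84 + 4*v**2 (E(v) = 2*(-30 + ((v**2 + v*v) - 12)) = 2*(-30 + ((v**2 + v**2) - 12)) = 2*(-30 + (2*v**2 - 12)) = 2*(-30 + (-12 + 2*v**2)) = 2*(-42 + 2*v**2) = -84 + 4*v**2)
E((g(-2)*0)*(-4))*81 = (-84 + 4*(((-4 - 2)*0)*(-4))**2)*81 = (-84 + 4*(-6*0*(-4))**2)*81 = (-84 + 4*(0*(-4))**2)*81 = (-84 + 4*0**2)*81 = (-84 + 4*0)*81 = (-84 + 0)*81 = -84*81 = -6804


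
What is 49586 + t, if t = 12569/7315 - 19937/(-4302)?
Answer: 1560628191173/31469130 ≈ 49592.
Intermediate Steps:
t = 199910993/31469130 (t = 12569*(1/7315) - 19937*(-1/4302) = 12569/7315 + 19937/4302 = 199910993/31469130 ≈ 6.3526)
49586 + t = 49586 + 199910993/31469130 = 1560628191173/31469130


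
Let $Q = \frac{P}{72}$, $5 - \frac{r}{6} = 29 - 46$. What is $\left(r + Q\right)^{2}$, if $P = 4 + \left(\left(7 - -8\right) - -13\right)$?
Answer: $\frac{1420864}{81} \approx 17542.0$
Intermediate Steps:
$r = 132$ ($r = 30 - 6 \left(29 - 46\right) = 30 - -102 = 30 + 102 = 132$)
$P = 32$ ($P = 4 + \left(\left(7 + 8\right) + 13\right) = 4 + \left(15 + 13\right) = 4 + 28 = 32$)
$Q = \frac{4}{9}$ ($Q = \frac{32}{72} = 32 \cdot \frac{1}{72} = \frac{4}{9} \approx 0.44444$)
$\left(r + Q\right)^{2} = \left(132 + \frac{4}{9}\right)^{2} = \left(\frac{1192}{9}\right)^{2} = \frac{1420864}{81}$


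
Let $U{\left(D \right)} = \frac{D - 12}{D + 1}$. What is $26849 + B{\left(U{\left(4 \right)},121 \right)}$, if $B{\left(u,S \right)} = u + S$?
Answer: $\frac{134842}{5} \approx 26968.0$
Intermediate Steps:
$U{\left(D \right)} = \frac{-12 + D}{1 + D}$
$B{\left(u,S \right)} = S + u$
$26849 + B{\left(U{\left(4 \right)},121 \right)} = 26849 + \left(121 + \frac{-12 + 4}{1 + 4}\right) = 26849 + \left(121 + \frac{1}{5} \left(-8\right)\right) = 26849 + \left(121 - \frac{8}{5}\right) = 26849 + \frac{597}{5} = \frac{134842}{5}$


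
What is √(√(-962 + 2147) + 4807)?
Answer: √(4807 + √1185) ≈ 69.580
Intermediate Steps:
√(√(-962 + 2147) + 4807) = √(√1185 + 4807) = √(4807 + √1185)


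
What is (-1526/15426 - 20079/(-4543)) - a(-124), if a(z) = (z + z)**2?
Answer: -2154958536118/35040159 ≈ -61500.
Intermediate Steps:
a(z) = 4*z**2 (a(z) = (2*z)**2 = 4*z**2)
(-1526/15426 - 20079/(-4543)) - a(-124) = (-1526/15426 - 20079/(-4543)) - 4*(-124)**2 = (-1526*1/15426 - 20079*(-1/4543)) - 4*15376 = (-763/7713 + 20079/4543) - 1*61504 = 151403018/35040159 - 61504 = -2154958536118/35040159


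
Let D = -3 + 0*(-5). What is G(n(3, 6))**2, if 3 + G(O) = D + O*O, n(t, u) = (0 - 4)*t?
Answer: 19044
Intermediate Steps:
n(t, u) = -4*t
D = -3 (D = -3 + 0 = -3)
G(O) = -6 + O**2 (G(O) = -3 + (-3 + O*O) = -3 + (-3 + O**2) = -6 + O**2)
G(n(3, 6))**2 = (-6 + (-4*3)**2)**2 = (-6 + (-12)**2)**2 = (-6 + 144)**2 = 138**2 = 19044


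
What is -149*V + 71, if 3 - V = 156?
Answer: 22868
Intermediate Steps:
V = -153 (V = 3 - 1*156 = 3 - 156 = -153)
-149*V + 71 = -149*(-153) + 71 = 22797 + 71 = 22868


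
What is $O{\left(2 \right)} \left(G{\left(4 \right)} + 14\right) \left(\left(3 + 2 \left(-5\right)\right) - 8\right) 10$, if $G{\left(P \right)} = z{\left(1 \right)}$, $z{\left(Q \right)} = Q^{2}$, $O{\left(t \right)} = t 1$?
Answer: $-4500$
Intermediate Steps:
$O{\left(t \right)} = t$
$G{\left(P \right)} = 1$ ($G{\left(P \right)} = 1^{2} = 1$)
$O{\left(2 \right)} \left(G{\left(4 \right)} + 14\right) \left(\left(3 + 2 \left(-5\right)\right) - 8\right) 10 = 2 \left(1 + 14\right) \left(\left(3 + 2 \left(-5\right)\right) - 8\right) 10 = 2 \cdot 15 \left(\left(3 - 10\right) - 8\right) 10 = 2 \cdot 15 \left(-7 - 8\right) 10 = 2 \cdot 15 \left(-15\right) 10 = 2 \left(-225\right) 10 = \left(-450\right) 10 = -4500$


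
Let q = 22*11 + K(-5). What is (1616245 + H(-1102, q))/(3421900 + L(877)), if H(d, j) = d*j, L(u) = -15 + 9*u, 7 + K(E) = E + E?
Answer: 1368295/3429778 ≈ 0.39895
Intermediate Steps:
K(E) = -7 + 2*E (K(E) = -7 + (E + E) = -7 + 2*E)
q = 225 (q = 22*11 + (-7 + 2*(-5)) = 242 + (-7 - 10) = 242 - 17 = 225)
(1616245 + H(-1102, q))/(3421900 + L(877)) = (1616245 - 1102*225)/(3421900 + (-15 + 9*877)) = (1616245 - 247950)/(3421900 + (-15 + 7893)) = 1368295/(3421900 + 7878) = 1368295/3429778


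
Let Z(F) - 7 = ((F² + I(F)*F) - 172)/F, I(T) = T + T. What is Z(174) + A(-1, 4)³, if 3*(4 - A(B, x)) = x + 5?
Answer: 46024/87 ≈ 529.01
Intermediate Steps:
I(T) = 2*T
A(B, x) = 7/3 - x/3 (A(B, x) = 4 - (x + 5)/3 = 4 - (5 + x)/3 = 4 + (-5/3 - x/3) = 7/3 - x/3)
Z(F) = 7 + (-172 + 3*F²)/F (Z(F) = 7 + ((F² + (2*F)*F) - 172)/F = 7 + ((F² + 2*F²) - 172)/F = 7 + (3*F² - 172)/F = 7 + (-172 + 3*F²)/F)
Z(174) + A(-1, 4)³ = (7 - 172/174 + 3*174) + (7/3 - ⅓*4)³ = (7 - 172*1/174 + 522) + (7/3 - 4/3)³ = (7 - 86/87 + 522) + 1³ = 45937/87 + 1 = 46024/87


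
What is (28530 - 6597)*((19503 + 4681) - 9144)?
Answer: 329872320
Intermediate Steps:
(28530 - 6597)*((19503 + 4681) - 9144) = 21933*(24184 - 9144) = 21933*15040 = 329872320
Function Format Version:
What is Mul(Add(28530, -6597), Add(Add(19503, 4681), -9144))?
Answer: 329872320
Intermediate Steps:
Mul(Add(28530, -6597), Add(Add(19503, 4681), -9144)) = Mul(21933, Add(24184, -9144)) = Mul(21933, 15040) = 329872320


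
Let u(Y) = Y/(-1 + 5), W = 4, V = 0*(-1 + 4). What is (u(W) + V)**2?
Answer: 1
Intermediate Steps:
V = 0 (V = 0*3 = 0)
u(Y) = Y/4
(u(W) + V)**2 = ((1/4)*4 + 0)**2 = (1 + 0)**2 = 1**2 = 1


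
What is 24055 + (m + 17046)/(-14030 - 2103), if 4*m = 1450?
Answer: 776123813/32266 ≈ 24054.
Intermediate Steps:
m = 725/2 (m = (1/4)*1450 = 725/2 ≈ 362.50)
24055 + (m + 17046)/(-14030 - 2103) = 24055 + (725/2 + 17046)/(-14030 - 2103) = 24055 + (34817/2)/(-16133) = 24055 + (34817/2)*(-1/16133) = 24055 - 34817/32266 = 776123813/32266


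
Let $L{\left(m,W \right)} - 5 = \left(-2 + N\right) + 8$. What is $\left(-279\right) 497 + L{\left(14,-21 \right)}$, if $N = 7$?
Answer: $-138645$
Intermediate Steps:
$L{\left(m,W \right)} = 18$ ($L{\left(m,W \right)} = 5 + \left(\left(-2 + 7\right) + 8\right) = 5 + \left(5 + 8\right) = 5 + 13 = 18$)
$\left(-279\right) 497 + L{\left(14,-21 \right)} = \left(-279\right) 497 + 18 = -138663 + 18 = -138645$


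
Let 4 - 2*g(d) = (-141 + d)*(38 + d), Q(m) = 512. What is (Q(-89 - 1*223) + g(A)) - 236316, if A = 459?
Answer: -314825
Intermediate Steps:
g(d) = 2 - (-141 + d)*(38 + d)/2
(Q(-89 - 1*223) + g(A)) - 236316 = (512 + (2681 - 1/2*459**2 + (103/2)*459)) - 236316 = (512 + (2681 - 1/2*210681 + 47277/2)) - 236316 = (512 + (2681 - 210681/2 + 47277/2)) - 236316 = (512 - 79021) - 236316 = -78509 - 236316 = -314825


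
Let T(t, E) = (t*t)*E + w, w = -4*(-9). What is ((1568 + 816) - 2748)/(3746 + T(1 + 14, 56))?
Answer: -182/8191 ≈ -0.022220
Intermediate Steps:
w = 36
T(t, E) = 36 + E*t² (T(t, E) = (t*t)*E + 36 = t²*E + 36 = E*t² + 36 = 36 + E*t²)
((1568 + 816) - 2748)/(3746 + T(1 + 14, 56)) = ((1568 + 816) - 2748)/(3746 + (36 + 56*(1 + 14)²)) = (2384 - 2748)/(3746 + (36 + 56*15²)) = -364/(3746 + (36 + 56*225)) = -364/(3746 + (36 + 12600)) = -364/(3746 + 12636) = -364/16382 = -364*1/16382 = -182/8191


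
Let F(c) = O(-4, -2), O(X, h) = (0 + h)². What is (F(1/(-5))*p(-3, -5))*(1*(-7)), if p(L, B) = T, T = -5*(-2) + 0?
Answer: -280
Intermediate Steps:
O(X, h) = h²
F(c) = 4 (F(c) = (-2)² = 4)
T = 10 (T = 10 + 0 = 10)
p(L, B) = 10
(F(1/(-5))*p(-3, -5))*(1*(-7)) = (4*10)*(1*(-7)) = 40*(-7) = -280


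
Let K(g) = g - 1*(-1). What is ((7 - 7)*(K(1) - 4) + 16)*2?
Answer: 32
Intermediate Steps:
K(g) = 1 + g (K(g) = g + 1 = 1 + g)
((7 - 7)*(K(1) - 4) + 16)*2 = ((7 - 7)*((1 + 1) - 4) + 16)*2 = (0*(2 - 4) + 16)*2 = (0*(-2) + 16)*2 = (0 + 16)*2 = 16*2 = 32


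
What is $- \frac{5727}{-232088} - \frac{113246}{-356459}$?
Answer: $\frac{28324478341}{82729856392} \approx 0.34237$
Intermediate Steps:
$- \frac{5727}{-232088} - \frac{113246}{-356459} = \left(-5727\right) \left(- \frac{1}{232088}\right) - - \frac{113246}{356459} = \frac{5727}{232088} + \frac{113246}{356459} = \frac{28324478341}{82729856392}$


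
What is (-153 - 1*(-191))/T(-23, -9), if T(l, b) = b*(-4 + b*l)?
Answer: -38/1827 ≈ -0.020799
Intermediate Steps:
(-153 - 1*(-191))/T(-23, -9) = (-153 - 1*(-191))/((-9*(-4 - 9*(-23)))) = (-153 + 191)/((-9*(-4 + 207))) = 38/((-9*203)) = 38/(-1827) = 38*(-1/1827) = -38/1827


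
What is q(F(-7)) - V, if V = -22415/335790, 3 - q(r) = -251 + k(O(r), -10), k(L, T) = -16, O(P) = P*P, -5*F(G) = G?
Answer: 18137143/67158 ≈ 270.07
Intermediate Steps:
F(G) = -G/5
O(P) = P²
q(r) = 270 (q(r) = 3 - (-251 - 16) = 3 - 1*(-267) = 3 + 267 = 270)
V = -4483/67158 (V = -22415*1/335790 = -4483/67158 ≈ -0.066753)
q(F(-7)) - V = 270 - 1*(-4483/67158) = 270 + 4483/67158 = 18137143/67158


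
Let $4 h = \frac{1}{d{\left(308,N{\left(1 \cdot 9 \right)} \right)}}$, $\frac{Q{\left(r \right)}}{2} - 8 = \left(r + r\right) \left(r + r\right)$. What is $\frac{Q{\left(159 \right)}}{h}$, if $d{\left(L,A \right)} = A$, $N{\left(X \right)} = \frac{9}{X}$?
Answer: $809056$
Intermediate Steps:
$Q{\left(r \right)} = 16 + 8 r^{2}$ ($Q{\left(r \right)} = 16 + 2 \left(r + r\right) \left(r + r\right) = 16 + 2 \cdot 2 r 2 r = 16 + 2 \cdot 4 r^{2} = 16 + 8 r^{2}$)
$h = \frac{1}{4}$ ($h = \frac{1}{4 \frac{9}{1 \cdot 9}} = \frac{1}{4 \cdot \frac{9}{9}} = \frac{1}{4 \cdot 9 \cdot \frac{1}{9}} = \frac{1}{4 \cdot 1} = \frac{1}{4} \cdot 1 = \frac{1}{4} \approx 0.25$)
$\frac{Q{\left(159 \right)}}{h} = \left(16 + 8 \cdot 159^{2}\right) \frac{1}{\frac{1}{4}} = \left(16 + 8 \cdot 25281\right) 4 = \left(16 + 202248\right) 4 = 202264 \cdot 4 = 809056$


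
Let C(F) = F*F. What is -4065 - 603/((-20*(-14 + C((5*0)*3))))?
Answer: -1138803/280 ≈ -4067.2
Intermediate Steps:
C(F) = F²
-4065 - 603/((-20*(-14 + C((5*0)*3)))) = -4065 - 603/((-20*(-14 + ((5*0)*3)²))) = -4065 - 603/((-20*(-14 + (0*3)²))) = -4065 - 603/((-20*(-14 + 0²))) = -4065 - 603/((-20*(-14 + 0))) = -4065 - 603/((-20*(-14))) = -4065 - 603/280 = -1138803/280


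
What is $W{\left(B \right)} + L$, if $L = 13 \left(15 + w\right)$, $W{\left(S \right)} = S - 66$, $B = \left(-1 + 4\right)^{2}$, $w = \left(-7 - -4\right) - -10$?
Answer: $229$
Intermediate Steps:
$w = 7$ ($w = \left(-7 + 4\right) + 10 = -3 + 10 = 7$)
$B = 9$ ($B = 3^{2} = 9$)
$W{\left(S \right)} = -66 + S$
$L = 286$ ($L = 13 \left(15 + 7\right) = 13 \cdot 22 = 286$)
$W{\left(B \right)} + L = \left(-66 + 9\right) + 286 = -57 + 286 = 229$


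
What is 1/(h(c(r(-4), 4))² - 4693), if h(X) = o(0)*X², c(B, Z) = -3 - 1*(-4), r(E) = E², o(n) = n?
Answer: -1/4693 ≈ -0.00021308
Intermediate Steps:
c(B, Z) = 1 (c(B, Z) = -3 + 4 = 1)
h(X) = 0 (h(X) = 0*X² = 0)
1/(h(c(r(-4), 4))² - 4693) = 1/(0² - 4693) = 1/(0 - 4693) = 1/(-4693) = -1/4693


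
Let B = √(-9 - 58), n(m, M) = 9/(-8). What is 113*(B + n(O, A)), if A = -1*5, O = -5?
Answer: -1017/8 + 113*I*√67 ≈ -127.13 + 924.95*I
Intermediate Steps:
A = -5
n(m, M) = -9/8 (n(m, M) = 9*(-⅛) = -9/8)
B = I*√67 (B = √(-67) = I*√67 ≈ 8.1853*I)
113*(B + n(O, A)) = 113*(I*√67 - 9/8) = 113*(-9/8 + I*√67) = -1017/8 + 113*I*√67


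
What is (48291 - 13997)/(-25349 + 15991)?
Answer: -17147/4679 ≈ -3.6647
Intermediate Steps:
(48291 - 13997)/(-25349 + 15991) = 34294/(-9358) = 34294*(-1/9358) = -17147/4679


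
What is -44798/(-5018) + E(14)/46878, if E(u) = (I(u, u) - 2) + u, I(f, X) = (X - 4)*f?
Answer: 40400065/4523727 ≈ 8.9307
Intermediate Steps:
I(f, X) = f*(-4 + X) (I(f, X) = (-4 + X)*f = f*(-4 + X))
E(u) = -2 + u + u*(-4 + u) (E(u) = (u*(-4 + u) - 2) + u = (-2 + u*(-4 + u)) + u = -2 + u + u*(-4 + u))
-44798/(-5018) + E(14)/46878 = -44798/(-5018) + (-2 + 14 + 14*(-4 + 14))/46878 = -44798*(-1/5018) + (-2 + 14 + 14*10)*(1/46878) = 1723/193 + (-2 + 14 + 140)*(1/46878) = 1723/193 + 152*(1/46878) = 1723/193 + 76/23439 = 40400065/4523727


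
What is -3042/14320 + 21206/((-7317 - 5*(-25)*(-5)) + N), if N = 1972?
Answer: -16091533/4274520 ≈ -3.7645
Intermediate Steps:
-3042/14320 + 21206/((-7317 - 5*(-25)*(-5)) + N) = -3042/14320 + 21206/((-7317 - 5*(-25)*(-5)) + 1972) = -3042*1/14320 + 21206/((-7317 + 125*(-5)) + 1972) = -1521/7160 + 21206/((-7317 - 625) + 1972) = -1521/7160 + 21206/(-7942 + 1972) = -1521/7160 + 21206/(-5970) = -1521/7160 + 21206*(-1/5970) = -1521/7160 - 10603/2985 = -16091533/4274520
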